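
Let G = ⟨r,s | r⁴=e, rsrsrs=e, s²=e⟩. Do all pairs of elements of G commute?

r·s = rs but s·r = sr, so r·s ≠ s·r and G is not abelian.

Answer: No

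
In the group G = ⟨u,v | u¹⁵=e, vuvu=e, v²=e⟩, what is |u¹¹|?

Compute successive powers until reaching e:
  (u¹¹)¹ = u¹¹, (u¹¹)² = u⁷, (u¹¹)³ = u³, (u¹¹)⁴ = u¹⁴, (u¹¹)⁵ = u¹⁰, (u¹¹)⁶ = u⁶, (u¹¹)⁷ = u², (u¹¹)⁸ = u¹³, (u¹¹)⁹ = u⁹, (u¹¹)¹⁰ = u⁵, (u¹¹)¹¹ = u, (u¹¹)¹² = u¹², (u¹¹)¹³ = u⁸, (u¹¹)¹⁴ = u⁴, (u¹¹)¹⁵ = e.
The smallest positive k with (u¹¹)ᵏ = e is 15.

Answer: 15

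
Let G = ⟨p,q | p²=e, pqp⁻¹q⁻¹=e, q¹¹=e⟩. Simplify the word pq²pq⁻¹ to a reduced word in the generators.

Multiply left to right, reducing at each step:
  p · q² = pq²
  (pq²) · p = q²
  (q²) · q⁻¹ = q

Answer: q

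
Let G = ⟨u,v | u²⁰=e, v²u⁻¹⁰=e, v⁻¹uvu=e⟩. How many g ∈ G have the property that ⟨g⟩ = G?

⟨g⟩ = G would require ord(g) = |G| = 40, but the maximum element order in G is 20 < 40. So G is not cyclic and no single element generates it: the count is 0.

Answer: 0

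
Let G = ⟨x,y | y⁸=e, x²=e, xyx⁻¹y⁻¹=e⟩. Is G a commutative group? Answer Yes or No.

Each pair of generators commutes: x·y = xy = y·x. Since the generators pairwise commute, every element of G commutes with every other, so G is abelian.

Answer: Yes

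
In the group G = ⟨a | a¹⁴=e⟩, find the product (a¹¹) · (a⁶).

Compute (a¹¹) · (a⁶) by multiplying left to right and reducing via the relations at each step:
  (a¹¹) · a⁶ = a³

Answer: a³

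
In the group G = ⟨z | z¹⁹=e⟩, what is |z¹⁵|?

Compute successive powers until reaching e:
  (z¹⁵)¹ = z¹⁵, (z¹⁵)² = z¹¹, (z¹⁵)³ = z⁷, (z¹⁵)⁴ = z³, (z¹⁵)⁵ = z¹⁸, (z¹⁵)⁶ = z¹⁴, (z¹⁵)⁷ = z¹⁰, (z¹⁵)⁸ = z⁶, (z¹⁵)⁹ = z², (z¹⁵)¹⁰ = z¹⁷, (z¹⁵)¹¹ = z¹³, (z¹⁵)¹² = z⁹, (z¹⁵)¹³ = z⁵, (z¹⁵)¹⁴ = z, (z¹⁵)¹⁵ = z¹⁶, (z¹⁵)¹⁶ = z¹², (z¹⁵)¹⁷ = z⁸, (z¹⁵)¹⁸ = z⁴, (z¹⁵)¹⁹ = e.
The smallest positive k with (z¹⁵)ᵏ = e is 19.

Answer: 19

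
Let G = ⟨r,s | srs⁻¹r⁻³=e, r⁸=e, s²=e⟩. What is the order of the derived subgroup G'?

G' = [G, G] is generated by all commutators. The generator-pair commutators are: [r, s] = r⁶.
The subgroup they normally generate is {e, r², r⁴, r⁶}, of order 4.
Check: |G/G'| = 16/4 = 4 is the order of the abelianisation.

Answer: 4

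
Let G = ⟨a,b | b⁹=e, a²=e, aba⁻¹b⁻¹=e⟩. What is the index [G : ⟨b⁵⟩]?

First find ord(b⁵) by computing successive powers:
  (b⁵)¹ = b⁵, (b⁵)² = b, (b⁵)³ = b⁶, (b⁵)⁴ = b², (b⁵)⁵ = b⁷, (b⁵)⁶ = b³, (b⁵)⁷ = b⁸, (b⁵)⁸ = b⁴, (b⁵)⁹ = e.
So |⟨b⁵⟩| = ord(b⁵) = 9. With |G| = 18, by Lagrange [G : ⟨b⁵⟩] = 18/9 = 2.

Answer: 2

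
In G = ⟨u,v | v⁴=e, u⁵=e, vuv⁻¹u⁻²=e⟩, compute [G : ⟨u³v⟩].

First find ord(u³v) by computing successive powers:
  (u³v)¹ = u³v, (u³v)² = u⁴v², (u³v)³ = uv³, (u³v)⁴ = e.
So |⟨u³v⟩| = ord(u³v) = 4. With |G| = 20, by Lagrange [G : ⟨u³v⟩] = 20/4 = 5.

Answer: 5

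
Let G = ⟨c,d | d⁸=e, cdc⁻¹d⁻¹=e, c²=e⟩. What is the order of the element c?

Compute successive powers until reaching e:
  c¹ = c, c² = e.
The smallest positive k with cᵏ = e is 2.

Answer: 2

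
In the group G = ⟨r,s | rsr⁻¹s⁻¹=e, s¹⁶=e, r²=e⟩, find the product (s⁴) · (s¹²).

Compute (s⁴) · (s¹²) by multiplying left to right and reducing via the relations at each step:
  (s⁴) · s¹² = e

Answer: e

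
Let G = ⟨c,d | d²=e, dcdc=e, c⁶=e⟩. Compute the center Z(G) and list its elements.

An element z ∈ Z(G) iff z commutes with every generator.
For example c³ is central: (c³)·c = c⁴ = c·(c³); (c³)·d = c³d = d·(c³).
Whereas c ∉ Z(G) since c·d = cd ≠ c⁵d = d·c.
Checking each of the 12 elements this way gives Z(G) = {e, c³}, of order 2.

Answer: {e, c³}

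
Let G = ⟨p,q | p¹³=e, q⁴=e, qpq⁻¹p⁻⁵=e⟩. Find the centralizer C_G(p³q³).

⟨p³q³⟩ ⊆ C_G(p³q³) since powers of p³q³ commute with p³q³; so |C_G(p³q³)| ≥ |⟨p³q³⟩| = 4.
By orbit–stabilizer, |C_G(p³q³)| = |G| / |conj. class of p³q³| = 52 / 13 = 4.
The 4 elements commuting with p³q³ are {e, pq², p³q³, p¹¹q}.

Answer: {e, pq², p³q³, p¹¹q}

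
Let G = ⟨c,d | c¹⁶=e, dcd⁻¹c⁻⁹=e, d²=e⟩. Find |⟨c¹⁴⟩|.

|⟨c¹⁴⟩| equals the order of c¹⁴. Compute successive powers until reaching e:
  (c¹⁴)¹ = c¹⁴, (c¹⁴)² = c¹², (c¹⁴)³ = c¹⁰, (c¹⁴)⁴ = c⁸, (c¹⁴)⁵ = c⁶, (c¹⁴)⁶ = c⁴, (c¹⁴)⁷ = c², (c¹⁴)⁸ = e.
The smallest positive k with (c¹⁴)ᵏ = e is 8, so |⟨c¹⁴⟩| = 8.

Answer: 8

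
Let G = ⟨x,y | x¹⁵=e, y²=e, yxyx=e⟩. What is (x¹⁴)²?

Compute successive powers of (x¹⁴), reducing at each step:
  (x¹⁴)²: (x¹⁴) · x¹⁴ = x¹³

Answer: x¹³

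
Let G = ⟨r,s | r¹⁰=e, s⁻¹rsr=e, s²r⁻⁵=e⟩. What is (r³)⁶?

Compute successive powers of (r³), reducing at each step:
  (r³)²: (r³) · r³ = r⁶
  (r³)³: (r⁶) · r³ = r⁹
  (r³)⁴: (r⁹) · r³ = r²
  (r³)⁵: (r²) · r³ = r⁵
  (r³)⁶: (r⁵) · r³ = r⁸

Answer: r⁸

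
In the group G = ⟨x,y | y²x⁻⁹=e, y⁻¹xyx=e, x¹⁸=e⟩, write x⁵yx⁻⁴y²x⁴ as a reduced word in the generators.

Multiply left to right, reducing at each step:
  (x⁵) · y = x⁵y
  (x⁵y) · x⁻⁴ = y⁻¹
  (y⁻¹) · y² = y
  y · x⁴ = x⁵y⁻¹

Answer: x⁵y⁻¹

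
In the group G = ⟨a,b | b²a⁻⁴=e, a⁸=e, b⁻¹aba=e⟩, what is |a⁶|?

Compute successive powers until reaching e:
  (a⁶)¹ = a⁶, (a⁶)² = a⁴, (a⁶)³ = a², (a⁶)⁴ = e.
The smallest positive k with (a⁶)ᵏ = e is 4.

Answer: 4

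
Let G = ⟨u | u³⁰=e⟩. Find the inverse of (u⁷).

The order of (u⁷) is 30 (smallest k with (u⁷)ᵏ = e), so (u⁷)⁻¹ = (u⁷)²⁹ = u²³.
Check: (u⁷) · (u²³) → (u⁷) · u²³ = e, giving e as required.

Answer: u²³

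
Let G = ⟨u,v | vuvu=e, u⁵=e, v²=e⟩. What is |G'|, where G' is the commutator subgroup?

G' = [G, G] is generated by all commutators. The generator-pair commutators are: [u, v] = u².
The subgroup they normally generate is {e, u, u², u³, u⁴}, of order 5.
Check: |G/G'| = 10/5 = 2 is the order of the abelianisation.

Answer: 5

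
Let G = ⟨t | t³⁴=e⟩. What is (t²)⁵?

Compute successive powers of (t²), reducing at each step:
  (t²)²: (t²) · t² = t⁴
  (t²)³: (t⁴) · t² = t⁶
  (t²)⁴: (t⁶) · t² = t⁸
  (t²)⁵: (t⁸) · t² = t¹⁰

Answer: t¹⁰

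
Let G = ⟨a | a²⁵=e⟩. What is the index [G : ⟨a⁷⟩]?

First find ord(a⁷) by computing successive powers:
  (a⁷)¹ = a⁷, (a⁷)² = a¹⁴, (a⁷)³ = a²¹, (a⁷)⁴ = a³, (a⁷)⁵ = a¹⁰, (a⁷)⁶ = a¹⁷, (a⁷)⁷ = a²⁴, (a⁷)⁸ = a⁶, (a⁷)⁹ = a¹³, (a⁷)¹⁰ = a²⁰, (a⁷)¹¹ = a², (a⁷)¹² = a⁹, (a⁷)¹³ = a¹⁶, (a⁷)¹⁴ = a²³, (a⁷)¹⁵ = a⁵, (a⁷)¹⁶ = a¹², (a⁷)¹⁷ = a¹⁹, (a⁷)¹⁸ = a, (a⁷)¹⁹ = a⁸, (a⁷)²⁰ = a¹⁵, (a⁷)²¹ = a²², (a⁷)²² = a⁴, (a⁷)²³ = a¹¹, (a⁷)²⁴ = a¹⁸, (a⁷)²⁵ = e.
So |⟨a⁷⟩| = ord(a⁷) = 25. With |G| = 25, by Lagrange [G : ⟨a⁷⟩] = 25/25 = 1.

Answer: 1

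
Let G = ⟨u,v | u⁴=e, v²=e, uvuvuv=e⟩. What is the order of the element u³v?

Compute successive powers until reaching e:
  (u³v)¹ = u³v, (u³v)² = vu, (u³v)³ = e.
The smallest positive k with (u³v)ᵏ = e is 3.

Answer: 3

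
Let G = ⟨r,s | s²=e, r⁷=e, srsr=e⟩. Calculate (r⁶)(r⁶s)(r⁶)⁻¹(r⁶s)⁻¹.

[(r⁶), (r⁶s)] = (r⁶)·(r⁶s)·(r⁶)⁻¹·(r⁶s)⁻¹.
  (r⁶) · (r⁶s) = r⁵s
  (r⁵s) · r = r⁴s
  (r⁴s) · (r⁶s) = r⁵

Answer: r⁵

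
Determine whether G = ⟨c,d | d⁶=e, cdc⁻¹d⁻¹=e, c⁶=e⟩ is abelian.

Each pair of generators commutes: c·d = cd = d·c. Since the generators pairwise commute, every element of G commutes with every other, so G is abelian.

Answer: Yes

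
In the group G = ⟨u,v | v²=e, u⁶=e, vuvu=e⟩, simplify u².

Compute successive powers of u, reducing at each step:
  u²: u · u = u²

Answer: u²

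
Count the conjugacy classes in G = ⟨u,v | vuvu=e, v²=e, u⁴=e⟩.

The conjugacy classes (representative and size) are:
  [e] (size 1), [u] (size 2), [u²] (size 1), [u²v] (size 2), [u³v] (size 2).
Class equation: 1 + 2 + 1 + 2 + 2 = 8 = |G|. So G has 5 conjugacy classes.

Answer: 5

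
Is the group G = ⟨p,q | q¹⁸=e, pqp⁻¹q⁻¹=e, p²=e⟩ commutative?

Each pair of generators commutes: p·q = pq = q·p. Since the generators pairwise commute, every element of G commutes with every other, so G is abelian.

Answer: Yes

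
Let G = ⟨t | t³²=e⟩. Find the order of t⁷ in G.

Compute successive powers until reaching e:
  (t⁷)¹ = t⁷, (t⁷)² = t¹⁴, (t⁷)³ = t²¹, (t⁷)⁴ = t²⁸, (t⁷)⁵ = t³, (t⁷)⁶ = t¹⁰, (t⁷)⁷ = t¹⁷, (t⁷)⁸ = t²⁴, (t⁷)⁹ = t³¹, (t⁷)¹⁰ = t⁶, (t⁷)¹¹ = t¹³, (t⁷)¹² = t²⁰, (t⁷)¹³ = t²⁷, (t⁷)¹⁴ = t², (t⁷)¹⁵ = t⁹, (t⁷)¹⁶ = t¹⁶, (t⁷)¹⁷ = t²³, (t⁷)¹⁸ = t³⁰, (t⁷)¹⁹ = t⁵, (t⁷)²⁰ = t¹², (t⁷)²¹ = t¹⁹, (t⁷)²² = t²⁶, (t⁷)²³ = t, (t⁷)²⁴ = t⁸, (t⁷)²⁵ = t¹⁵, (t⁷)²⁶ = t²², (t⁷)²⁷ = t²⁹, (t⁷)²⁸ = t⁴, (t⁷)²⁹ = t¹¹, (t⁷)³⁰ = t¹⁸, (t⁷)³¹ = t²⁵, (t⁷)³² = e.
The smallest positive k with (t⁷)ᵏ = e is 32.

Answer: 32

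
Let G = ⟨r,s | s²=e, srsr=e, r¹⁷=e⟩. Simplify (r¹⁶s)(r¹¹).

Compute (r¹⁶s) · (r¹¹) by multiplying left to right and reducing via the relations at each step:
  (r¹⁶s) · r¹¹ = r⁵s

Answer: r⁵s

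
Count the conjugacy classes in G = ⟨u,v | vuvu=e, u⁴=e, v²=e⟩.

The conjugacy classes (representative and size) are:
  [e] (size 1), [u] (size 2), [u²] (size 1), [u²v] (size 2), [u³v] (size 2).
Class equation: 1 + 2 + 1 + 2 + 2 = 8 = |G|. So G has 5 conjugacy classes.

Answer: 5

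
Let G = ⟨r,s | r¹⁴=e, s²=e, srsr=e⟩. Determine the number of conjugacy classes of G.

The conjugacy classes (representative and size) are:
  [e] (size 1), [r¹³] (size 2), [r²] (size 2), [r³] (size 2), [r¹⁰] (size 2), [r⁵] (size 2), [r⁸] (size 2), [r⁷] (size 1), [r⁶s] (size 7), [r⁹s] (size 7).
Class equation: 1 + 2 + 2 + 2 + 2 + 2 + 2 + 1 + 7 + 7 = 28 = |G|. So G has 10 conjugacy classes.

Answer: 10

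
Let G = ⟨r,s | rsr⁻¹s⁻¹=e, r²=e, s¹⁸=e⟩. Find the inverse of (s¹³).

The order of (s¹³) is 18 (smallest k with (s¹³)ᵏ = e), so (s¹³)⁻¹ = (s¹³)¹⁷ = s⁵.
Check: (s¹³) · (s⁵) → (s¹³) · s⁵ = e, giving e as required.

Answer: s⁵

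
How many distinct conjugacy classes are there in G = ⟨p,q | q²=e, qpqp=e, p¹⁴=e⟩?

The conjugacy classes (representative and size) are:
  [e] (size 1), [p¹³] (size 2), [p²] (size 2), [p³] (size 2), [p¹⁰] (size 2), [p⁵] (size 2), [p⁸] (size 2), [p⁷] (size 1), [p⁶q] (size 7), [p⁹q] (size 7).
Class equation: 1 + 2 + 2 + 2 + 2 + 2 + 2 + 1 + 7 + 7 = 28 = |G|. So G has 10 conjugacy classes.

Answer: 10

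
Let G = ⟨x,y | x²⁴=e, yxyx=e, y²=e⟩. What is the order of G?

Enumerate words in the generators, reducing via the relations: the distinct elements are
  {e, x, y, xy, x², x³, x⁴, x⁵, x⁶, x⁷, x⁸, x⁹, x²y, x²², x²³, x²¹, x²⁰, x³y, x¹², x¹³, x¹¹, x¹⁰, x¹⁴, x¹⁵, x¹⁶, x¹⁷, x¹⁸, x¹⁹, x⁴y, x⁵y, x⁶y, x⁷y, x⁸y, x⁹y, x²²y, x²³y, x²¹y, x²⁰y, x¹²y, x¹³y, x¹¹y, x¹⁰y, x¹⁴y, x¹⁵y, x¹⁶y, x¹⁷y, x¹⁸y, x¹⁹y}.
No further products give new elements, so |G| = 48.

Answer: 48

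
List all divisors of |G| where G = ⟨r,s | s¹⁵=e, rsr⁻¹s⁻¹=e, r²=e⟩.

|G| = 30 = 2 · 3 · 5. By Lagrange's theorem the order of any subgroup divides 30; the divisors of 30 are 1, 2, 3, 5, 6, 10, 15, 30.

Answer: 1, 2, 3, 5, 6, 10, 15, 30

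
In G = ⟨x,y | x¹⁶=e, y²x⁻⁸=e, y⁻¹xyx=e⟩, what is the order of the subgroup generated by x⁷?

|⟨x⁷⟩| equals the order of x⁷. Compute successive powers until reaching e:
  (x⁷)¹ = x⁷, (x⁷)² = x¹⁴, (x⁷)³ = x⁵, (x⁷)⁴ = x¹², (x⁷)⁵ = x³, (x⁷)⁶ = x¹⁰, (x⁷)⁷ = x, (x⁷)⁸ = x⁸, (x⁷)⁹ = x¹⁵, (x⁷)¹⁰ = x⁶, (x⁷)¹¹ = x¹³, (x⁷)¹² = x⁴, (x⁷)¹³ = x¹¹, (x⁷)¹⁴ = x², (x⁷)¹⁵ = x⁹, (x⁷)¹⁶ = e.
The smallest positive k with (x⁷)ᵏ = e is 16, so |⟨x⁷⟩| = 16.

Answer: 16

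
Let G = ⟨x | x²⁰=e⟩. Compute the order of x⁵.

Compute successive powers until reaching e:
  (x⁵)¹ = x⁵, (x⁵)² = x¹⁰, (x⁵)³ = x¹⁵, (x⁵)⁴ = e.
The smallest positive k with (x⁵)ᵏ = e is 4.

Answer: 4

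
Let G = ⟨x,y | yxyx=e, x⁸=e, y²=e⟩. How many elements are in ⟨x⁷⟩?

|⟨x⁷⟩| equals the order of x⁷. Compute successive powers until reaching e:
  (x⁷)¹ = x⁷, (x⁷)² = x⁶, (x⁷)³ = x⁵, (x⁷)⁴ = x⁴, (x⁷)⁵ = x³, (x⁷)⁶ = x², (x⁷)⁷ = x, (x⁷)⁸ = e.
The smallest positive k with (x⁷)ᵏ = e is 8, so |⟨x⁷⟩| = 8.

Answer: 8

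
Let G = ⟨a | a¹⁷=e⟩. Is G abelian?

G has a single generator, so G is cyclic and hence abelian.

Answer: Yes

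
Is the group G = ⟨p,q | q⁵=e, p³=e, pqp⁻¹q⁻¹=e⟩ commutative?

Each pair of generators commutes: p·q = pq = q·p. Since the generators pairwise commute, every element of G commutes with every other, so G is abelian.

Answer: Yes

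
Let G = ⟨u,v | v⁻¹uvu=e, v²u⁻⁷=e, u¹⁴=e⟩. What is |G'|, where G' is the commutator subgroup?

G' = [G, G] is generated by all commutators. The generator-pair commutators are: [u, v] = u².
The subgroup they normally generate is {e, u², u⁴, u⁶, u⁸, u¹⁰, u¹²}, of order 7.
Check: |G/G'| = 28/7 = 4 is the order of the abelianisation.

Answer: 7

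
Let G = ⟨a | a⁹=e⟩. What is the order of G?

G is generated by a single element, so G is cyclic. The relator gives a⁹ = e and no smaller power is forced to be e, so the 9 powers {a, e, a², a³, a⁴, a⁵, a⁶, a⁷, a⁸} are distinct. Hence |G| = 9.

Answer: 9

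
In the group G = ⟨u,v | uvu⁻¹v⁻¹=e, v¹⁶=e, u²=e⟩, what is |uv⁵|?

Compute successive powers until reaching e:
  (uv⁵)¹ = uv⁵, (uv⁵)² = v¹⁰, (uv⁵)³ = uv¹⁵, (uv⁵)⁴ = v⁴, (uv⁵)⁵ = uv⁹, (uv⁵)⁶ = v¹⁴, (uv⁵)⁷ = uv³, (uv⁵)⁸ = v⁸, (uv⁵)⁹ = uv¹³, (uv⁵)¹⁰ = v², (uv⁵)¹¹ = uv⁷, (uv⁵)¹² = v¹², (uv⁵)¹³ = uv, (uv⁵)¹⁴ = v⁶, (uv⁵)¹⁵ = uv¹¹, (uv⁵)¹⁶ = e.
The smallest positive k with (uv⁵)ᵏ = e is 16.

Answer: 16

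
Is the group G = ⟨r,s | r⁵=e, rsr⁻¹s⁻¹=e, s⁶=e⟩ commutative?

Each pair of generators commutes: r·s = rs = s·r. Since the generators pairwise commute, every element of G commutes with every other, so G is abelian.

Answer: Yes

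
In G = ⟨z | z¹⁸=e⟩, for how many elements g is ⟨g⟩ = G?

G is cyclic of order 18. An element generates G iff its order is 18, and a cyclic group of order 18 has exactly φ(18) = 6 such elements.

Answer: 6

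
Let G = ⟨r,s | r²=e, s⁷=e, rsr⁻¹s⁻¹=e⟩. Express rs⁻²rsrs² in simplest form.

Multiply left to right, reducing at each step:
  r · s⁻² = rs⁵
  (rs⁵) · r = s⁵
  (s⁵) · s = s⁶
  (s⁶) · r = rs⁶
  (rs⁶) · s² = rs

Answer: rs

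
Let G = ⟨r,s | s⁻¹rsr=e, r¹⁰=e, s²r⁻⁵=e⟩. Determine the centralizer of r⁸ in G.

⟨r⁸⟩ ⊆ C_G(r⁸) since powers of r⁸ commute with r⁸; so |C_G(r⁸)| ≥ |⟨r⁸⟩| = 5.
By orbit–stabilizer, |C_G(r⁸)| = |G| / |conj. class of r⁸| = 20 / 2 = 10.
The 10 elements commuting with r⁸ are {e, r, r², r³, r⁴, r⁵, r⁶, r⁷, r⁸, r⁹}.

Answer: {e, r, r², r³, r⁴, r⁵, r⁶, r⁷, r⁸, r⁹}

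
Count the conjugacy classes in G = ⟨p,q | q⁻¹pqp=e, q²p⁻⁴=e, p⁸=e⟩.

The conjugacy classes (representative and size) are:
  [e] (size 1), [p⁷] (size 2), [p⁶] (size 2), [p³] (size 2), [p⁴] (size 1), [p²q⁻¹] (size 4), [p³q⁻¹] (size 4).
Class equation: 1 + 2 + 2 + 2 + 1 + 4 + 4 = 16 = |G|. So G has 7 conjugacy classes.

Answer: 7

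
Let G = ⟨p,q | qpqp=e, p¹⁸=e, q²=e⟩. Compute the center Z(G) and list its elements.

An element z ∈ Z(G) iff z commutes with every generator.
For example p⁹ is central: (p⁹)·p = p¹⁰ = p·(p⁹); (p⁹)·q = p⁹q = q·(p⁹).
Whereas p ∉ Z(G) since p·q = pq ≠ p¹⁷q = q·p.
Checking each of the 36 elements this way gives Z(G) = {e, p⁹}, of order 2.

Answer: {e, p⁹}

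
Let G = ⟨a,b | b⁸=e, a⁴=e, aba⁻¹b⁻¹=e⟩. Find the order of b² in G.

Compute successive powers until reaching e:
  (b²)¹ = b², (b²)² = b⁴, (b²)³ = b⁶, (b²)⁴ = e.
The smallest positive k with (b²)ᵏ = e is 4.

Answer: 4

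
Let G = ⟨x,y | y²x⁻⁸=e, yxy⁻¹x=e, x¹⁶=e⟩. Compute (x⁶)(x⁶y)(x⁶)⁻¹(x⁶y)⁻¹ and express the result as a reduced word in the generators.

[(x⁶), (x⁶y)] = (x⁶)·(x⁶y)·(x⁶)⁻¹·(x⁶y)⁻¹.
  (x⁶) · (x⁶y) = x⁴y⁻¹
  (x⁴y⁻¹) · (x¹⁰) = x²y
  (x²y) · (x⁶y⁻¹) = x¹²

Answer: x¹²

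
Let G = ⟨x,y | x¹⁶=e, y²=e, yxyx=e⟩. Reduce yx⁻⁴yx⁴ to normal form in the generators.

Multiply left to right, reducing at each step:
  y · x⁻⁴ = x⁴y
  (x⁴y) · y = x⁴
  (x⁴) · x⁴ = x⁸

Answer: x⁸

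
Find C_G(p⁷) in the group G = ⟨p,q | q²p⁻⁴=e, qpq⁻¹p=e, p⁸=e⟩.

⟨p⁷⟩ ⊆ C_G(p⁷) since powers of p⁷ commute with p⁷; so |C_G(p⁷)| ≥ |⟨p⁷⟩| = 8.
By orbit–stabilizer, |C_G(p⁷)| = |G| / |conj. class of p⁷| = 16 / 2 = 8.
The 8 elements commuting with p⁷ are {e, p, p², p³, p⁴, p⁵, p⁶, p⁷}.

Answer: {e, p, p², p³, p⁴, p⁵, p⁶, p⁷}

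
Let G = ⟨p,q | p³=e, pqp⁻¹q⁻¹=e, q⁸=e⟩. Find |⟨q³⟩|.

|⟨q³⟩| equals the order of q³. Compute successive powers until reaching e:
  (q³)¹ = q³, (q³)² = q⁶, (q³)³ = q, (q³)⁴ = q⁴, (q³)⁵ = q⁷, (q³)⁶ = q², (q³)⁷ = q⁵, (q³)⁸ = e.
The smallest positive k with (q³)ᵏ = e is 8, so |⟨q³⟩| = 8.

Answer: 8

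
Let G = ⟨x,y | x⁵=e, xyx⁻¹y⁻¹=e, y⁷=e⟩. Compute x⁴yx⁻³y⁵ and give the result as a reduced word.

Multiply left to right, reducing at each step:
  (x⁴) · y = x⁴y
  (x⁴y) · x⁻³ = xy
  (xy) · y⁵ = xy⁶

Answer: xy⁶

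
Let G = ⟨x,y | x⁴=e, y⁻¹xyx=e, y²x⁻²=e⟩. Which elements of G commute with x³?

⟨x³⟩ ⊆ C_G(x³) since powers of x³ commute with x³; so |C_G(x³)| ≥ |⟨x³⟩| = 4.
By orbit–stabilizer, |C_G(x³)| = |G| / |conj. class of x³| = 8 / 2 = 4.
The 4 elements commuting with x³ are {e, x, x², x³}.

Answer: {e, x, x², x³}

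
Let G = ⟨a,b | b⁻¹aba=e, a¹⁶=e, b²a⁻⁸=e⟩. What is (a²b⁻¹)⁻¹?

The order of (a²b⁻¹) is 4 (smallest k with (a²b⁻¹)ᵏ = e), so (a²b⁻¹)⁻¹ = (a²b⁻¹)³ = a²b.
Check: (a²b⁻¹) · (a²b) → (a²b⁻¹) · a² = b⁻¹;   (b⁻¹) · b = e, giving e as required.

Answer: a²b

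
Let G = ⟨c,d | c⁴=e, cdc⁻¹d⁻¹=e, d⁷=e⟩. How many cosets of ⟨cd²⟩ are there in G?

First find ord(cd²) by computing successive powers:
  (cd²)¹ = cd², (cd²)² = c²d⁴, (cd²)³ = c³d⁶, (cd²)⁴ = d, (cd²)⁵ = cd³, (cd²)⁶ = c²d⁵, (cd²)⁷ = c³, (cd²)⁸ = d², (cd²)⁹ = cd⁴, (cd²)¹⁰ = c²d⁶, (cd²)¹¹ = c³d, (cd²)¹² = d³, (cd²)¹³ = cd⁵, (cd²)¹⁴ = c², (cd²)¹⁵ = c³d², (cd²)¹⁶ = d⁴, (cd²)¹⁷ = cd⁶, (cd²)¹⁸ = c²d, (cd²)¹⁹ = c³d³, (cd²)²⁰ = d⁵, (cd²)²¹ = c, (cd²)²² = c²d², (cd²)²³ = c³d⁴, (cd²)²⁴ = d⁶, (cd²)²⁵ = cd, (cd²)²⁶ = c²d³, (cd²)²⁷ = c³d⁵, (cd²)²⁸ = e.
So |⟨cd²⟩| = ord(cd²) = 28. With |G| = 28, by Lagrange [G : ⟨cd²⟩] = 28/28 = 1.

Answer: 1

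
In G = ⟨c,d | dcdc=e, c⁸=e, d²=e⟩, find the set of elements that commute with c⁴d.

⟨c⁴d⟩ ⊆ C_G(c⁴d) since powers of c⁴d commute with c⁴d; so |C_G(c⁴d)| ≥ |⟨c⁴d⟩| = 2.
By orbit–stabilizer, |C_G(c⁴d)| = |G| / |conj. class of c⁴d| = 16 / 4 = 4.
The 4 elements commuting with c⁴d are {e, c⁴, d, c⁴d}.

Answer: {e, c⁴, d, c⁴d}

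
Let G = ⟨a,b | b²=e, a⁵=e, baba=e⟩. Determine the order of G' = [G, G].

G' = [G, G] is generated by all commutators. The generator-pair commutators are: [a, b] = a².
The subgroup they normally generate is {e, a, a², a³, a⁴}, of order 5.
Check: |G/G'| = 10/5 = 2 is the order of the abelianisation.

Answer: 5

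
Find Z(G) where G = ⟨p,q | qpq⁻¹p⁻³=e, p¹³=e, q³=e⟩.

An element z ∈ Z(G) iff z commutes with every generator.
For example e is central: e·p = p = p·e; e·q = q = q·e.
Whereas p ∉ Z(G) since p·q = pq ≠ p³q = q·p.
Checking each of the 39 elements this way gives Z(G) = {e}, of order 1.

Answer: {e}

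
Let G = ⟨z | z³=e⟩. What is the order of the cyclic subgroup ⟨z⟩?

|⟨z⟩| equals the order of z. Compute successive powers until reaching e:
  z¹ = z, z² = z², z³ = e.
The smallest positive k with zᵏ = e is 3, so |⟨z⟩| = 3.

Answer: 3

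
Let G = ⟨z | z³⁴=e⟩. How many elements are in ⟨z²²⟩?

|⟨z²²⟩| equals the order of z²². Compute successive powers until reaching e:
  (z²²)¹ = z²², (z²²)² = z¹⁰, (z²²)³ = z³², (z²²)⁴ = z²⁰, (z²²)⁵ = z⁸, (z²²)⁶ = z³⁰, (z²²)⁷ = z¹⁸, (z²²)⁸ = z⁶, (z²²)⁹ = z²⁸, (z²²)¹⁰ = z¹⁶, (z²²)¹¹ = z⁴, (z²²)¹² = z²⁶, (z²²)¹³ = z¹⁴, (z²²)¹⁴ = z², (z²²)¹⁵ = z²⁴, (z²²)¹⁶ = z¹², (z²²)¹⁷ = e.
The smallest positive k with (z²²)ᵏ = e is 17, so |⟨z²²⟩| = 17.

Answer: 17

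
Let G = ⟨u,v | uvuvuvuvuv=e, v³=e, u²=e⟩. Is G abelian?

u·v = uv but v·u = vu, so u·v ≠ v·u and G is not abelian.

Answer: No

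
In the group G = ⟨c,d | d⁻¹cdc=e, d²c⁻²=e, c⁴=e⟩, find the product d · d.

Compute d · d by multiplying left to right and reducing via the relations at each step:
  d · d = c²

Answer: c²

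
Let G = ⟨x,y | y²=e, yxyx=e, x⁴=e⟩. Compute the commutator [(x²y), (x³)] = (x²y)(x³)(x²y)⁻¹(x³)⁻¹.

[(x²y), (x³)] = (x²y)·(x³)·(x²y)⁻¹·(x³)⁻¹.
  (x²y) · (x³) = x³y
  (x³y) · (x²y) = x
  x · x = x²

Answer: x²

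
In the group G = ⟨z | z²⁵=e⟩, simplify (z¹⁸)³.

Compute successive powers of (z¹⁸), reducing at each step:
  (z¹⁸)²: (z¹⁸) · z¹⁸ = z¹¹
  (z¹⁸)³: (z¹¹) · z¹⁸ = z⁴

Answer: z⁴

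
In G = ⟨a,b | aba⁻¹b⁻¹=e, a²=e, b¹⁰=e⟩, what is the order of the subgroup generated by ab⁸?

|⟨ab⁸⟩| equals the order of ab⁸. Compute successive powers until reaching e:
  (ab⁸)¹ = ab⁸, (ab⁸)² = b⁶, (ab⁸)³ = ab⁴, (ab⁸)⁴ = b², (ab⁸)⁵ = a, (ab⁸)⁶ = b⁸, (ab⁸)⁷ = ab⁶, (ab⁸)⁸ = b⁴, (ab⁸)⁹ = ab², (ab⁸)¹⁰ = e.
The smallest positive k with (ab⁸)ᵏ = e is 10, so |⟨ab⁸⟩| = 10.

Answer: 10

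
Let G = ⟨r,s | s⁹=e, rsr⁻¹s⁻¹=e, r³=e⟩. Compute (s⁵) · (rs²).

Compute (s⁵) · (rs²) by multiplying left to right and reducing via the relations at each step:
  (s⁵) · r = rs⁵
  (rs⁵) · s² = rs⁷

Answer: rs⁷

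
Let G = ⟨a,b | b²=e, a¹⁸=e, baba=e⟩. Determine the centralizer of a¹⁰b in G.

⟨a¹⁰b⟩ ⊆ C_G(a¹⁰b) since powers of a¹⁰b commute with a¹⁰b; so |C_G(a¹⁰b)| ≥ |⟨a¹⁰b⟩| = 2.
By orbit–stabilizer, |C_G(a¹⁰b)| = |G| / |conj. class of a¹⁰b| = 36 / 9 = 4.
The 4 elements commuting with a¹⁰b are {e, a⁹, ab, a¹⁰b}.

Answer: {e, a⁹, ab, a¹⁰b}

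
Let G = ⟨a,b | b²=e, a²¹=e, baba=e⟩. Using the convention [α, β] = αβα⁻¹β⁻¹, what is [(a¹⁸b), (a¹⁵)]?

[(a¹⁸b), (a¹⁵)] = (a¹⁸b)·(a¹⁵)·(a¹⁸b)⁻¹·(a¹⁵)⁻¹.
  (a¹⁸b) · (a¹⁵) = a³b
  (a³b) · (a¹⁸b) = a⁶
  (a⁶) · (a⁶) = a¹²

Answer: a¹²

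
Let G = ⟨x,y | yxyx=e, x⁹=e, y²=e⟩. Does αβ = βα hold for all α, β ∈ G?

x·y = xy but y·x = x⁸y, so x·y ≠ y·x and G is not abelian.

Answer: No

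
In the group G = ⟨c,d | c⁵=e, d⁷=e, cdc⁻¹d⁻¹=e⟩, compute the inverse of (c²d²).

The order of (c²d²) is 35 (smallest k with (c²d²)ᵏ = e), so (c²d²)⁻¹ = (c²d²)³⁴ = c³d⁵.
Check: (c²d²) · (c³d⁵) → (c²d²) · c³ = d²;   (d²) · d⁵ = e, giving e as required.

Answer: c³d⁵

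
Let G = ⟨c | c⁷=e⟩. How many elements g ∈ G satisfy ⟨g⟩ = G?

G is cyclic of order 7. An element generates G iff its order is 7, and a cyclic group of order 7 has exactly φ(7) = 6 such elements.

Answer: 6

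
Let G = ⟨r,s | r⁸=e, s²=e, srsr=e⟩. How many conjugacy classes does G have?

The conjugacy classes (representative and size) are:
  [e] (size 1), [r] (size 2), [r⁶] (size 2), [r³] (size 2), [r⁴] (size 1), [s] (size 4), [r⁵s] (size 4).
Class equation: 1 + 2 + 2 + 2 + 1 + 4 + 4 = 16 = |G|. So G has 7 conjugacy classes.

Answer: 7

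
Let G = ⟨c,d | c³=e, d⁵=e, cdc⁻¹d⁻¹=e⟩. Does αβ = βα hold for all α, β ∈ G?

Each pair of generators commutes: c·d = cd = d·c. Since the generators pairwise commute, every element of G commutes with every other, so G is abelian.

Answer: Yes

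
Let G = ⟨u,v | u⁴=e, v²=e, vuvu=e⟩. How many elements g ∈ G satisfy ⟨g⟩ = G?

⟨g⟩ = G would require ord(g) = |G| = 8, but the maximum element order in G is 4 < 8. So G is not cyclic and no single element generates it: the count is 0.

Answer: 0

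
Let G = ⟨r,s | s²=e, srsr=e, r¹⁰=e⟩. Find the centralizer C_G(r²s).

⟨r²s⟩ ⊆ C_G(r²s) since powers of r²s commute with r²s; so |C_G(r²s)| ≥ |⟨r²s⟩| = 2.
By orbit–stabilizer, |C_G(r²s)| = |G| / |conj. class of r²s| = 20 / 5 = 4.
The 4 elements commuting with r²s are {e, r⁵, r²s, r⁷s}.

Answer: {e, r⁵, r²s, r⁷s}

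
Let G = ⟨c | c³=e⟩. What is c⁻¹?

The order of c is 3 (smallest k with cᵏ = e), so c⁻¹ = c² = c².
Check: c · (c²) → c · c² = e, giving e as required.

Answer: c²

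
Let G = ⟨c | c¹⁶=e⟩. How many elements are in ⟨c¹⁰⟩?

|⟨c¹⁰⟩| equals the order of c¹⁰. Compute successive powers until reaching e:
  (c¹⁰)¹ = c¹⁰, (c¹⁰)² = c⁴, (c¹⁰)³ = c¹⁴, (c¹⁰)⁴ = c⁸, (c¹⁰)⁵ = c², (c¹⁰)⁶ = c¹², (c¹⁰)⁷ = c⁶, (c¹⁰)⁸ = e.
The smallest positive k with (c¹⁰)ᵏ = e is 8, so |⟨c¹⁰⟩| = 8.

Answer: 8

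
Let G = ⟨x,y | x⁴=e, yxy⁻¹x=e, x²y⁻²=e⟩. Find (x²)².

Compute successive powers of (x²), reducing at each step:
  (x²)²: (x²) · x² = e

Answer: e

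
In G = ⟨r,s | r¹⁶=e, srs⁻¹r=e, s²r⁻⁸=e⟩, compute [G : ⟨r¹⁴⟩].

First find ord(r¹⁴) by computing successive powers:
  (r¹⁴)¹ = r¹⁴, (r¹⁴)² = r¹², (r¹⁴)³ = r¹⁰, (r¹⁴)⁴ = r⁸, (r¹⁴)⁵ = r⁶, (r¹⁴)⁶ = r⁴, (r¹⁴)⁷ = r², (r¹⁴)⁸ = e.
So |⟨r¹⁴⟩| = ord(r¹⁴) = 8. With |G| = 32, by Lagrange [G : ⟨r¹⁴⟩] = 32/8 = 4.

Answer: 4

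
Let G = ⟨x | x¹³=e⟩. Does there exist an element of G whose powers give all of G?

|G| = 13. The element x has order 13 (its powers give 13 distinct elements), so ⟨x⟩ = G and G is cyclic.

Answer: Yes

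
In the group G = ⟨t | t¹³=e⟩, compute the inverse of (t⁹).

The order of (t⁹) is 13 (smallest k with (t⁹)ᵏ = e), so (t⁹)⁻¹ = (t⁹)¹² = t⁴.
Check: (t⁹) · (t⁴) → (t⁹) · t⁴ = e, giving e as required.

Answer: t⁴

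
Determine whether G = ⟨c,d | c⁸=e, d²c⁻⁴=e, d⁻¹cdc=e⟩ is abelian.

c·d = cd but d·c = c³d⁻¹, so c·d ≠ d·c and G is not abelian.

Answer: No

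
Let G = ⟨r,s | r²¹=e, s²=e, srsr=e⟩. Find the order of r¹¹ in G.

Compute successive powers until reaching e:
  (r¹¹)¹ = r¹¹, (r¹¹)² = r, (r¹¹)³ = r¹², (r¹¹)⁴ = r², (r¹¹)⁵ = r¹³, (r¹¹)⁶ = r³, (r¹¹)⁷ = r¹⁴, (r¹¹)⁸ = r⁴, (r¹¹)⁹ = r¹⁵, (r¹¹)¹⁰ = r⁵, (r¹¹)¹¹ = r¹⁶, (r¹¹)¹² = r⁶, (r¹¹)¹³ = r¹⁷, (r¹¹)¹⁴ = r⁷, (r¹¹)¹⁵ = r¹⁸, (r¹¹)¹⁶ = r⁸, (r¹¹)¹⁷ = r¹⁹, (r¹¹)¹⁸ = r⁹, (r¹¹)¹⁹ = r²⁰, (r¹¹)²⁰ = r¹⁰, (r¹¹)²¹ = e.
The smallest positive k with (r¹¹)ᵏ = e is 21.

Answer: 21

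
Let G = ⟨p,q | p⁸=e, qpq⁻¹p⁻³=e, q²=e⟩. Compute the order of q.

Compute successive powers until reaching e:
  q¹ = q, q² = e.
The smallest positive k with qᵏ = e is 2.

Answer: 2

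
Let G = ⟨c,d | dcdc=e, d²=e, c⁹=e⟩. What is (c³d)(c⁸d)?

Compute (c³d) · (c⁸d) by multiplying left to right and reducing via the relations at each step:
  (c³d) · c⁸ = c⁴d
  (c⁴d) · d = c⁴

Answer: c⁴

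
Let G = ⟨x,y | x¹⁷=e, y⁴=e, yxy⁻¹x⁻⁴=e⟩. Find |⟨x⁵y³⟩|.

|⟨x⁵y³⟩| equals the order of x⁵y³. Compute successive powers until reaching e:
  (x⁵y³)¹ = x⁵y³, (x⁵y³)² = x²y², (x⁵y³)³ = x¹⁴y, (x⁵y³)⁴ = e.
The smallest positive k with (x⁵y³)ᵏ = e is 4, so |⟨x⁵y³⟩| = 4.

Answer: 4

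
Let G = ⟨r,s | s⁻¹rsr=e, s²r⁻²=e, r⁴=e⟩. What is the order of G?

Enumerate words in the generators, reducing via the relations: the distinct elements are
  {e, r, s, rs, r², r³, s⁻¹, rs⁻¹}.
No further products give new elements, so |G| = 8.

Answer: 8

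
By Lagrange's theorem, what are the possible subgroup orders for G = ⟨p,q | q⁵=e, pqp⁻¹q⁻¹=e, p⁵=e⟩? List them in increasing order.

|G| = 25 = 5². By Lagrange's theorem the order of any subgroup divides 25; the divisors of 25 are 1, 5, 25.

Answer: 1, 5, 25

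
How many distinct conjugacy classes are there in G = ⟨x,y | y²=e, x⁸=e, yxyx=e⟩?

The conjugacy classes (representative and size) are:
  [e] (size 1), [x] (size 2), [x⁶] (size 2), [x³] (size 2), [x⁴] (size 1), [y] (size 4), [x⁵y] (size 4).
Class equation: 1 + 2 + 2 + 2 + 1 + 4 + 4 = 16 = |G|. So G has 7 conjugacy classes.

Answer: 7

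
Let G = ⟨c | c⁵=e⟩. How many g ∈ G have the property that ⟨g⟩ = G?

G is cyclic of order 5. An element generates G iff its order is 5, and a cyclic group of order 5 has exactly φ(5) = 4 such elements.

Answer: 4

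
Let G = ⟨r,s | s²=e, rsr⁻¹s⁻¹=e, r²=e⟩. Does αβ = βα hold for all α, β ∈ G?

Each pair of generators commutes: r·s = rs = s·r. Since the generators pairwise commute, every element of G commutes with every other, so G is abelian.

Answer: Yes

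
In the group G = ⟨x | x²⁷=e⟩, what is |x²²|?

Compute successive powers until reaching e:
  (x²²)¹ = x²², (x²²)² = x¹⁷, (x²²)³ = x¹², (x²²)⁴ = x⁷, (x²²)⁵ = x², (x²²)⁶ = x²⁴, (x²²)⁷ = x¹⁹, (x²²)⁸ = x¹⁴, (x²²)⁹ = x⁹, (x²²)¹⁰ = x⁴, (x²²)¹¹ = x²⁶, (x²²)¹² = x²¹, (x²²)¹³ = x¹⁶, (x²²)¹⁴ = x¹¹, (x²²)¹⁵ = x⁶, (x²²)¹⁶ = x, (x²²)¹⁷ = x²³, (x²²)¹⁸ = x¹⁸, (x²²)¹⁹ = x¹³, (x²²)²⁰ = x⁸, (x²²)²¹ = x³, (x²²)²² = x²⁵, (x²²)²³ = x²⁰, (x²²)²⁴ = x¹⁵, (x²²)²⁵ = x¹⁰, (x²²)²⁶ = x⁵, (x²²)²⁷ = e.
The smallest positive k with (x²²)ᵏ = e is 27.

Answer: 27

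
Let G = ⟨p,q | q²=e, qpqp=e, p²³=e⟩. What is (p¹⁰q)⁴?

Compute successive powers of (p¹⁰q), reducing at each step:
  (p¹⁰q)²: (p¹⁰q) · p¹⁰ = q;   q · q = e
  (p¹⁰q)³: e · p¹⁰ = p¹⁰;   (p¹⁰) · q = p¹⁰q
  (p¹⁰q)⁴: (p¹⁰q) · p¹⁰ = q;   q · q = e

Answer: e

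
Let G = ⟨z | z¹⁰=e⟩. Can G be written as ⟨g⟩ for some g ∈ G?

|G| = 10. The element z has order 10 (its powers give 10 distinct elements), so ⟨z⟩ = G and G is cyclic.

Answer: Yes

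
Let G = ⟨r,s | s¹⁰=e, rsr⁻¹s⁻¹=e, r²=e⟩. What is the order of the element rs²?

Compute successive powers until reaching e:
  (rs²)¹ = rs², (rs²)² = s⁴, (rs²)³ = rs⁶, (rs²)⁴ = s⁸, (rs²)⁵ = r, (rs²)⁶ = s², (rs²)⁷ = rs⁴, (rs²)⁸ = s⁶, (rs²)⁹ = rs⁸, (rs²)¹⁰ = e.
The smallest positive k with (rs²)ᵏ = e is 10.

Answer: 10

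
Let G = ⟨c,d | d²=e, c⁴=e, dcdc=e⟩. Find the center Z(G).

An element z ∈ Z(G) iff z commutes with every generator.
For example c² is central: (c²)·c = c³ = c·(c²); (c²)·d = c²d = d·(c²).
Whereas c ∉ Z(G) since c·d = cd ≠ c³d = d·c.
Checking each of the 8 elements this way gives Z(G) = {e, c²}, of order 2.

Answer: {e, c²}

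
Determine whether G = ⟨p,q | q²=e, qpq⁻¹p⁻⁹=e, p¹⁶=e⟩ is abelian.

p·q = pq but q·p = p⁹q, so p·q ≠ q·p and G is not abelian.

Answer: No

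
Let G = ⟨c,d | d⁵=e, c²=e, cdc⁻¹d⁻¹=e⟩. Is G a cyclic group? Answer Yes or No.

|G| = 10. The element cd has order 10 (its powers give 10 distinct elements), so ⟨cd⟩ = G and G is cyclic.

Answer: Yes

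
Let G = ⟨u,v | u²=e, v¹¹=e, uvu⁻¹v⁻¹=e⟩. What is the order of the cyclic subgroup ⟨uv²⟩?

|⟨uv²⟩| equals the order of uv². Compute successive powers until reaching e:
  (uv²)¹ = uv², (uv²)² = v⁴, (uv²)³ = uv⁶, (uv²)⁴ = v⁸, (uv²)⁵ = uv¹⁰, (uv²)⁶ = v, (uv²)⁷ = uv³, (uv²)⁸ = v⁵, (uv²)⁹ = uv⁷, (uv²)¹⁰ = v⁹, (uv²)¹¹ = u, (uv²)¹² = v², (uv²)¹³ = uv⁴, (uv²)¹⁴ = v⁶, (uv²)¹⁵ = uv⁸, (uv²)¹⁶ = v¹⁰, (uv²)¹⁷ = uv, (uv²)¹⁸ = v³, (uv²)¹⁹ = uv⁵, (uv²)²⁰ = v⁷, (uv²)²¹ = uv⁹, (uv²)²² = e.
The smallest positive k with (uv²)ᵏ = e is 22, so |⟨uv²⟩| = 22.

Answer: 22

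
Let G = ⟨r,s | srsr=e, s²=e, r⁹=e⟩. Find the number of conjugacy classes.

The conjugacy classes (representative and size) are:
  [e] (size 1), [r⁸] (size 2), [r⁷] (size 2), [r⁶] (size 2), [r⁵] (size 2), [r⁴s] (size 9).
Class equation: 1 + 2 + 2 + 2 + 2 + 9 = 18 = |G|. So G has 6 conjugacy classes.

Answer: 6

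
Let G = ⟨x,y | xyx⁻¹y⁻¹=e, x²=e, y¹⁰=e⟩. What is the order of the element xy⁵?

Compute successive powers until reaching e:
  (xy⁵)¹ = xy⁵, (xy⁵)² = e.
The smallest positive k with (xy⁵)ᵏ = e is 2.

Answer: 2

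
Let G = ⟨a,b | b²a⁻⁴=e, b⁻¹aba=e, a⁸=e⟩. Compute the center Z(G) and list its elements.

An element z ∈ Z(G) iff z commutes with every generator.
For example a⁴ is central: (a⁴)·a = a⁵ = a·(a⁴); (a⁴)·b = b⁻¹ = b·(a⁴).
Whereas a ∉ Z(G) since a·b = ab ≠ a³b⁻¹ = b·a.
Checking each of the 16 elements this way gives Z(G) = {e, a⁴}, of order 2.

Answer: {e, a⁴}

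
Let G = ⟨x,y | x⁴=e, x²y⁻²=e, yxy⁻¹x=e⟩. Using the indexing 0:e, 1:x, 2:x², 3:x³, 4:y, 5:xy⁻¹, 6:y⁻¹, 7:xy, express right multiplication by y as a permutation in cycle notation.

(0 4 2 6)(1 7 3 5)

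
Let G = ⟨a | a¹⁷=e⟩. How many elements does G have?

G is generated by a single element, so G is cyclic. The relator gives a¹⁷ = e and no smaller power is forced to be e, so the 17 powers {a, e, a², a³, a⁴, a⁵, a⁶, a⁷, a⁸, a⁹, a¹², a¹³, a¹¹, a¹⁰, a¹⁴, a¹⁵, a¹⁶} are distinct. Hence |G| = 17.

Answer: 17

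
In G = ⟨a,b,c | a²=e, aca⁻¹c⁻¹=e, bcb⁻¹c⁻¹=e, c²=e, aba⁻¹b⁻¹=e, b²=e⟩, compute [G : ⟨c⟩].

First find ord(c) by computing successive powers:
  c¹ = c, c² = e.
So |⟨c⟩| = ord(c) = 2. With |G| = 8, by Lagrange [G : ⟨c⟩] = 8/2 = 4.

Answer: 4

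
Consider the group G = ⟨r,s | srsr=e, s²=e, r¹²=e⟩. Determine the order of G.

Enumerate words in the generators, reducing via the relations: the distinct elements are
  {e, r, s, rs, r², r³, r⁴, r⁵, r⁶, r⁷, r⁸, r⁹, r²s, r³s, r¹¹, r¹⁰, r⁴s, r⁵s, r⁶s, r⁷s, r⁸s, r⁹s, r¹¹s, r¹⁰s}.
No further products give new elements, so |G| = 24.

Answer: 24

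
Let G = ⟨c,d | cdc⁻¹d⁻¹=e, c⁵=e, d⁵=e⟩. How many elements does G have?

Enumerate words in the generators, reducing via the relations: the distinct elements are
  {c, d, e, cd, c², c³, c⁴, d², d³, d⁴, cd², cd³, cd⁴, c²d, c³d, c⁴d, c²d², c²d³, c²d⁴, c³d², c³d³, c³d⁴, c⁴d², c⁴d³, c⁴d⁴}.
No further products give new elements, so |G| = 25.

Answer: 25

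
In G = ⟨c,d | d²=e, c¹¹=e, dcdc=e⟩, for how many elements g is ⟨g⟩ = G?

⟨g⟩ = G would require ord(g) = |G| = 22, but the maximum element order in G is 11 < 22. So G is not cyclic and no single element generates it: the count is 0.

Answer: 0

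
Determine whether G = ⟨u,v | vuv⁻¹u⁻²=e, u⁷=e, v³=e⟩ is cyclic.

Every cyclic group is abelian. But u·v = uv while v·u = u²v, so u·v ≠ v·u and G is not abelian. Hence G is not cyclic.

Answer: No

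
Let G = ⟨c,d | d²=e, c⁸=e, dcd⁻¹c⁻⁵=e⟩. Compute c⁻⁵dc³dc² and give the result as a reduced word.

Multiply left to right, reducing at each step:
  (c³) · d = c³d
  (c³d) · c³ = c²d
  (c²d) · d = c²
  (c²) · c² = c⁴

Answer: c⁴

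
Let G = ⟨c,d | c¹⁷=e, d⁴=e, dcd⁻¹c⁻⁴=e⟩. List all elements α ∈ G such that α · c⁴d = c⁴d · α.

⟨c⁴d⟩ ⊆ C_G(c⁴d) since powers of c⁴d commute with c⁴d; so |C_G(c⁴d)| ≥ |⟨c⁴d⟩| = 4.
By orbit–stabilizer, |C_G(c⁴d)| = |G| / |conj. class of c⁴d| = 68 / 17 = 4.
The 4 elements commuting with c⁴d are {e, c⁴d, c³d², c¹⁶d³}.

Answer: {e, c⁴d, c³d², c¹⁶d³}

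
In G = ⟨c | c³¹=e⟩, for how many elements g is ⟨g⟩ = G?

G is cyclic of order 31. An element generates G iff its order is 31, and a cyclic group of order 31 has exactly φ(31) = 30 such elements.

Answer: 30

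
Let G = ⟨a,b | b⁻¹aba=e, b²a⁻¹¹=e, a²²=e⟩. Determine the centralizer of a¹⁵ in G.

⟨a¹⁵⟩ ⊆ C_G(a¹⁵) since powers of a¹⁵ commute with a¹⁵; so |C_G(a¹⁵)| ≥ |⟨a¹⁵⟩| = 22.
By orbit–stabilizer, |C_G(a¹⁵)| = |G| / |conj. class of a¹⁵| = 44 / 2 = 22.
The 22 elements commuting with a¹⁵ are {e, a, a², a³, a⁴, a⁵, a⁶, a⁷, a⁸, a⁹, a¹⁰, a¹¹, a¹², a¹³, a¹⁴, a¹⁵, a¹⁶, a¹⁷, a¹⁸, a¹⁹, a²⁰, a²¹}.

Answer: {e, a, a², a³, a⁴, a⁵, a⁶, a⁷, a⁸, a⁹, a¹⁰, a¹¹, a¹², a¹³, a¹⁴, a¹⁵, a¹⁶, a¹⁷, a¹⁸, a¹⁹, a²⁰, a²¹}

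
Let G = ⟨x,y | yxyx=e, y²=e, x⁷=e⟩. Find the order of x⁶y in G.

Compute successive powers until reaching e:
  (x⁶y)¹ = x⁶y, (x⁶y)² = e.
The smallest positive k with (x⁶y)ᵏ = e is 2.

Answer: 2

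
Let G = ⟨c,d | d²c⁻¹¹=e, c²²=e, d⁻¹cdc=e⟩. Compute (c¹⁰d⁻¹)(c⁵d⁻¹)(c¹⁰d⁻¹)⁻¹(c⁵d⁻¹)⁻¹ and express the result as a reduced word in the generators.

[(c¹⁰d⁻¹), (c⁵d⁻¹)] = (c¹⁰d⁻¹)·(c⁵d⁻¹)·(c¹⁰d⁻¹)⁻¹·(c⁵d⁻¹)⁻¹.
  (c¹⁰d⁻¹) · (c⁵d⁻¹) = c¹⁶
  (c¹⁶) · (c¹⁰d) = c⁴d
  (c⁴d) · (c⁵d) = c¹⁰

Answer: c¹⁰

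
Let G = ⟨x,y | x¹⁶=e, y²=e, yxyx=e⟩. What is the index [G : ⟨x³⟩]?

First find ord(x³) by computing successive powers:
  (x³)¹ = x³, (x³)² = x⁶, (x³)³ = x⁹, (x³)⁴ = x¹², (x³)⁵ = x¹⁵, (x³)⁶ = x², (x³)⁷ = x⁵, (x³)⁸ = x⁸, (x³)⁹ = x¹¹, (x³)¹⁰ = x¹⁴, (x³)¹¹ = x, (x³)¹² = x⁴, (x³)¹³ = x⁷, (x³)¹⁴ = x¹⁰, (x³)¹⁵ = x¹³, (x³)¹⁶ = e.
So |⟨x³⟩| = ord(x³) = 16. With |G| = 32, by Lagrange [G : ⟨x³⟩] = 32/16 = 2.

Answer: 2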